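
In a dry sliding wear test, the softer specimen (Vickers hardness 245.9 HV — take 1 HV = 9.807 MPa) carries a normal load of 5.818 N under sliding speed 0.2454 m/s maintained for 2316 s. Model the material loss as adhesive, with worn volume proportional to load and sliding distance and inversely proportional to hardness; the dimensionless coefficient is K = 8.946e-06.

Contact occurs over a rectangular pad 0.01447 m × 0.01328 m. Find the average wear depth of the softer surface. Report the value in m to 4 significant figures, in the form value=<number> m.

value=6.383e-08 m

The intermediates appear rounded. All arithmetic carries full float precision; one final rounding, at four significant figures.
The distance L = v·t = 0.2454 m/s × 2316 s = 568.3 m.
Hardness H = 245.9 HV × 9.807 MPa/HV = 2412 MPa = 2.412e+09 Pa.
Contact area A = 0.01447 m × 0.01328 m = 1.922e-04 m².
Restated in SI base units: W = 5.818 N, H = 2.412e+09 Pa, K = 8.946e-06.
Archard volume V = K·W·L/H = 8.946e-06 · 5.818 · 568.3 / 2.412e+09 = 1.227e-11 m³.
Mean depth h = V/A = 1.227e-11 / 1.922e-04 = 6.383e-08 m.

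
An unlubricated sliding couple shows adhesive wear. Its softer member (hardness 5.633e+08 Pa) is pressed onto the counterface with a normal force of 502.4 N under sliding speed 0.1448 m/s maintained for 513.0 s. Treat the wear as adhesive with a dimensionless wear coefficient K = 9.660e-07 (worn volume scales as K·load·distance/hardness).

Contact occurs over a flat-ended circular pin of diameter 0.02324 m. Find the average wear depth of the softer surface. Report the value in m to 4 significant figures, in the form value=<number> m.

value=1.509e-07 m

All working math carries full float precision — printed values are rounded — one final rounding to 4 significant digits.
Sliding distance L = v·t = 0.1448 m/s × 513.0 s = 74.28 m.
Contact area A = π·d²/4 = π·(0.02324 m)²/4 = 4.242e-04 m².
Restated in SI base units: W = 502.4 N, H = 5.633e+08 Pa, K = 9.660e-07.
The Archard volume V = K·W·L/H = 9.660e-07 · 502.4 · 74.28 / 5.633e+08 = 6.400e-11 m³.
Mean depth h = V/A = 6.400e-11 / 4.242e-04 = 1.509e-07 m.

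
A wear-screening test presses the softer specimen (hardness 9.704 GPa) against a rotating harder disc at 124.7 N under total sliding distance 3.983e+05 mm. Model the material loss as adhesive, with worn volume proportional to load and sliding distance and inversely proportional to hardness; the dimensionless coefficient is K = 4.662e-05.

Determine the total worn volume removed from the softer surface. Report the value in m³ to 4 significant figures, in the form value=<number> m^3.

value=2.386e-10 m^3

Intermediate values appear rounded; every step holds full precision — one last rounding: 4 significant figures.
Distance covered L = 3.983e+05 mm = 398.3 m.
Hardness H = 9.704 GPa = 9.704e+09 Pa.
In SI base units: W = 124.7 N, H = 9.704e+09 Pa, K = 4.662e-05.
Archard relation: V = K·W·L/H = 4.662e-05 · 124.7 · 398.3 / 9.704e+09 = 2.386e-10 m³.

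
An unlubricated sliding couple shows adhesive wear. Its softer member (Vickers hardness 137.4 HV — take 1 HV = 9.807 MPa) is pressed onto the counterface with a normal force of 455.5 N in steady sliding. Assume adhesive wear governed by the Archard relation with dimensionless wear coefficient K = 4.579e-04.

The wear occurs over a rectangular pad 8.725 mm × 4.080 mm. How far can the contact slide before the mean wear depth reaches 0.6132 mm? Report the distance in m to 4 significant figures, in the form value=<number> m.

value=141.0 m

Intermediate values are displayed rounded. The algebra keeps full precision — rounded just once: four significant figures.
Hardness H = 137.4 HV × 9.807 MPa/HV = 1347 MPa = 1.347e+09 Pa.
Pad sides 8.725 mm × 4.080 mm = 0.008725 m × 0.004080 m. Contact area A = 0.008725 m × 0.004080 m = 3.560e-05 m².
Depth limit h_lim = 0.6132 mm = 6.132e-04 m.
Working in SI base units: W = 455.5 N, H = 1.347e+09 Pa, K = 4.579e-04.
At the depth limit, V_lim = h_lim·A = 6.132e-04 · 3.560e-05 = 2.183e-08 m³.
Life L = V_lim·H/(K·W) = 2.183e-08 · 1.347e+09 / (4.579e-04 · 455.5) = 141.0 m.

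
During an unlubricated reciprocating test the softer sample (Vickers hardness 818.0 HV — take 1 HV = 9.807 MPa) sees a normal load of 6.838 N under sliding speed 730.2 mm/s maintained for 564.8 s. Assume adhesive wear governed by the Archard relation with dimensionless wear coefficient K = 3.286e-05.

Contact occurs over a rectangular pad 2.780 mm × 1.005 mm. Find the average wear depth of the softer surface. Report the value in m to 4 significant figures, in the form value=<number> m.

value=4.135e-06 m

Intermediate values are shown rounded — each operation carries full float precision. Rounded just once to four significant figures.
Sliding speed v = 730.2 mm/s = 0.7302 m/s. The distance L = v·t = 0.7302 m/s × 564.8 s = 412.4 m.
Hardness H = 818.0 HV × 9.807 MPa/HV = 8022 MPa = 8.022e+09 Pa.
Pad sides 2.780 mm × 1.005 mm = 0.002780 m × 0.001005 m. Contact area A = 0.002780 m × 0.001005 m = 2.794e-06 m².
In SI base units, W = 6.838 N, H = 8.022e+09 Pa, K = 3.286e-05.
Archard volume V = K·W·L/H = 3.286e-05 · 6.838 · 412.4 / 8.022e+09 = 1.155e-11 m³.
Depth h = V/A = 1.155e-11 / 2.794e-06 = 4.135e-06 m.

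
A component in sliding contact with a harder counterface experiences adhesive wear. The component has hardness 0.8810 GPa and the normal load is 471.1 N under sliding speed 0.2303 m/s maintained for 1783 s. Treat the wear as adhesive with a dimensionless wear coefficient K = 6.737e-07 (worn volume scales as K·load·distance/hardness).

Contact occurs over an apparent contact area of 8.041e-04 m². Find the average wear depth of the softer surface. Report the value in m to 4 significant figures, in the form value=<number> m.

Displayed values are rounded; the algebra holds exact precision; a lone final rounding, at 4 significant digits.
Distance L = v·t = 0.2303 m/s × 1783 s = 410.6 m.
Hardness H = 0.8810 GPa = 8.810e+08 Pa.
SI base units throughout: W = 471.1 N, H = 8.810e+08 Pa, K = 6.737e-07.
By Archard's law, V = K·W·L/H = 6.737e-07 · 471.1 · 410.6 / 8.810e+08 = 1.479e-10 m³.
Mean depth h = V/A = 1.479e-10 / 8.041e-04 = 1.840e-07 m.

value=1.840e-07 m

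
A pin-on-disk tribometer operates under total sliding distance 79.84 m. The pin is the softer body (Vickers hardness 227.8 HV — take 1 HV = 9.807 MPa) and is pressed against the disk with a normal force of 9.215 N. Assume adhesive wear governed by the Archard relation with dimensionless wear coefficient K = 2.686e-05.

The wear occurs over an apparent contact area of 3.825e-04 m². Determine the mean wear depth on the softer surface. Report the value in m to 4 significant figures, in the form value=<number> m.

Intermediate values are printed rounded — the algebra runs at full float precision, and one final rounding to four significant digits.
Convert: Hardness H = 227.8 HV × 9.807 MPa/HV = 2234 MPa = 2.234e+09 Pa.
SI base units throughout: W = 9.215 N, H = 2.234e+09 Pa, K = 2.686e-05.
By Archard's law, V = K·W·L/H = 2.686e-05 · 9.215 · 79.84 / 2.234e+09 = 8.846e-12 m³.
Depth h = V/A = 8.846e-12 / 3.825e-04 = 2.313e-08 m.

value=2.313e-08 m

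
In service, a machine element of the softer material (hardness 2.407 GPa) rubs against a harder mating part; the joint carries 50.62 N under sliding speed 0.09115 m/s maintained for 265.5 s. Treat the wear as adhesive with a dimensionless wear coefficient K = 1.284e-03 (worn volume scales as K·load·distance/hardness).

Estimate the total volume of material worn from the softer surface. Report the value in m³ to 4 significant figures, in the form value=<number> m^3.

value=6.535e-10 m^3

Printed values are rounded, and the algebra maintains exact precision; one last rounding, at four significant figures.
Total distance L = v·t = 0.09115 m/s × 265.5 s = 24.20 m.
Hardness H = 2.407 GPa = 2.407e+09 Pa.
Expressed in SI base units: W = 50.62 N, H = 2.407e+09 Pa, K = 1.284e-03.
Apply Archard: V = K·W·L/H = 1.284e-03 · 50.62 · 24.20 / 2.407e+09 = 6.535e-10 m³.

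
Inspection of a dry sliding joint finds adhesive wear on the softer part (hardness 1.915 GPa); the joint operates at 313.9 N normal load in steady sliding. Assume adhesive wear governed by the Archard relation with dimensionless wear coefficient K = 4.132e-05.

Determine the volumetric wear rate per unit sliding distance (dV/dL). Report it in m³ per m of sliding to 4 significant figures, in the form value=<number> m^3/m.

value=6.773e-12 m^3/m

Intermediate values appear rounded, and all working math keeps full float precision, and one final rounding, at 4 significant figures.
Convert: Hardness H = 1.915 GPa = 1.915e+09 Pa.
Working in SI base units: W = 313.9 N, H = 1.915e+09 Pa, K = 4.132e-05.
The wear rate dV/dL = K·W/H (no L dependence): 4.132e-05 · 313.9 / 1.915e+09 = 6.773e-12 m³/m.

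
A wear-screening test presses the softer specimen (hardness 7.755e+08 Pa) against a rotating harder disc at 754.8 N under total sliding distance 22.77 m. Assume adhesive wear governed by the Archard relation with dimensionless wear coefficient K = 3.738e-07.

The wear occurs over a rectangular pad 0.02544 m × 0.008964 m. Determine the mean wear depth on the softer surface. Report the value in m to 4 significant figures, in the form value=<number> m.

value=3.633e-08 m

Quoted intermediates are rounded; the computation carries full precision; rounded just once to four significant figures.
Contact area A = 0.02544 m × 0.008964 m = 2.280e-04 m².
As SI base values: W = 754.8 N, H = 7.755e+08 Pa, K = 3.738e-07.
By Archard's law, V = K·W·L/H = 3.738e-07 · 754.8 · 22.77 / 7.755e+08 = 8.284e-12 m³.
Mean wear depth h = V/A = 8.284e-12 / 2.280e-04 = 3.633e-08 m.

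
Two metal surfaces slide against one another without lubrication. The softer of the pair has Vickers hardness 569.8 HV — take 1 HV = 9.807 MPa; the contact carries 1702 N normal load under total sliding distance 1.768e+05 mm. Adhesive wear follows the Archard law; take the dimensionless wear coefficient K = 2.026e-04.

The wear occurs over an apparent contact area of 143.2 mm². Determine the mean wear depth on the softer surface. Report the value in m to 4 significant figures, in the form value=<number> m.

value=7.619e-05 m

The algebra maintains full precision; the intermediates are printed rounded; one last rounding to four significant figures.
The distance L = 1.768e+05 mm = 176.8 m.
Hardness H = 569.8 HV × 9.807 MPa/HV = 5588 MPa = 5.588e+09 Pa.
Contact area A = 143.2 mm² = 1.432e-04 m².
Collected in SI base units: W = 1702 N, H = 5.588e+09 Pa, K = 2.026e-04.
By Archard's law, V = K·W·L/H = 2.026e-04 · 1702 · 176.8 / 5.588e+09 = 1.091e-08 m³.
Wear depth h = V/A = 1.091e-08 / 1.432e-04 = 7.619e-05 m.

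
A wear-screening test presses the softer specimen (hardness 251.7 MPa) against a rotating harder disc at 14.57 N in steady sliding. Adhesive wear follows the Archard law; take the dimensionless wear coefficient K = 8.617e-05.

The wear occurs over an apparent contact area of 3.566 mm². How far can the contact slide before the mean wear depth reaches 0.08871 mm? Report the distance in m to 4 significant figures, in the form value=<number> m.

value=63.42 m

Intermediate values are printed rounded. The computation runs at exact precision; rounded just once to four significant figures.
Convert: Hardness H = 251.7 MPa = 2.517e+08 Pa.
Convert: Contact area A = 3.566 mm² = 3.566e-06 m².
Convert: Depth limit h_lim = 0.08871 mm = 8.871e-05 m.
As SI base values: W = 14.57 N, H = 2.517e+08 Pa, K = 8.617e-05.
Permissible volume V_lim = h_lim·A = 8.871e-05 · 3.566e-06 = 3.163e-10 m³.
Sliding life L = V_lim·H/(K·W) = 3.163e-10 · 2.517e+08 / (8.617e-05 · 14.57) = 63.42 m.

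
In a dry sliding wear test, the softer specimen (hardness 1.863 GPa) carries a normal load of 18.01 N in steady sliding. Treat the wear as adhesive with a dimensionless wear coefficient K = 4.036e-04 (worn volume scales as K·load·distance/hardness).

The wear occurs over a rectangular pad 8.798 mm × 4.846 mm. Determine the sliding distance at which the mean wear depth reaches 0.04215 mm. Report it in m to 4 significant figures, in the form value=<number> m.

All working math keeps full float precision — shown intermediates are rounded; one last rounding, at four significant digits.
Convert: Hardness H = 1.863 GPa = 1.863e+09 Pa.
Convert: Pad sides 8.798 mm × 4.846 mm = 0.008798 m × 0.004846 m. Contact area A = 0.008798 m × 0.004846 m = 4.264e-05 m².
Convert: Depth limit h_lim = 0.04215 mm = 4.215e-05 m.
Working in SI base units: W = 18.01 N, H = 1.863e+09 Pa, K = 4.036e-04.
Wearable volume V_lim = h_lim·A = 4.215e-05 · 4.264e-05 = 1.797e-09 m³.
Sliding life L = V_lim·H/(K·W) = 1.797e-09 · 1.863e+09 / (4.036e-04 · 18.01) = 460.6 m.

value=460.6 m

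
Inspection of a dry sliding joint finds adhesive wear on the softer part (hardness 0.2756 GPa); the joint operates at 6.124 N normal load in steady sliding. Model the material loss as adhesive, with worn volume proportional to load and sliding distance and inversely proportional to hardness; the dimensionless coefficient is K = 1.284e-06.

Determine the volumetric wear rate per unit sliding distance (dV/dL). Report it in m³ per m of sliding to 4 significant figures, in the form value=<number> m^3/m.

value=2.853e-14 m^3/m

Intermediate values are shown rounded. The algebra maintains full float precision, and one last rounding to 4 significant figures.
Convert: Hardness H = 0.2756 GPa = 2.756e+08 Pa.
As SI base values: W = 6.124 N, H = 2.756e+08 Pa, K = 1.284e-06.
Rate of wear dV/dL = K·W/H: 1.284e-06 · 6.124 / 2.756e+08 = 2.853e-14 m³/m.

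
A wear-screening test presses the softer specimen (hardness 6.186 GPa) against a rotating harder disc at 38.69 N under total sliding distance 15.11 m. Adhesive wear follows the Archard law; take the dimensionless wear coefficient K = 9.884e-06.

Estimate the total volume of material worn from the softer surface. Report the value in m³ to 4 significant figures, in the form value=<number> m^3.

value=9.341e-13 m^3

Intermediates are printed rounded, and the algebra keeps full float precision, and rounded just once, at 4 significant figures.
Hardness H = 6.186 GPa = 6.186e+09 Pa.
Collected in SI base units: W = 38.69 N, H = 6.186e+09 Pa, K = 9.884e-06.
Archard volume V = K·W·L/H = 9.884e-06 · 38.69 · 15.11 / 6.186e+09 = 9.341e-13 m³.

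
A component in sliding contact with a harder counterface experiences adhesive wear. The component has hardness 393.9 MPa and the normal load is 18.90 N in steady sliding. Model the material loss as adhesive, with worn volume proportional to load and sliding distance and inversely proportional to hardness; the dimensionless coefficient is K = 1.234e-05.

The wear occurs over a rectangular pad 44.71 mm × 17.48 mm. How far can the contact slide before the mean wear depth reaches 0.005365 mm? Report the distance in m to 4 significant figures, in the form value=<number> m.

value=7081 m

Printed values are rounded; all arithmetic maintains full float precision; one final rounding to four significant digits.
Convert: Hardness H = 393.9 MPa = 3.939e+08 Pa.
Convert: Pad sides 44.71 mm × 17.48 mm = 0.04471 m × 0.01748 m. Contact area A = 0.04471 m × 0.01748 m = 7.815e-04 m².
Convert: Depth limit h_lim = 0.005365 mm = 5.365e-06 m.
Collected in SI base units: W = 18.90 N, H = 3.939e+08 Pa, K = 1.234e-05.
Permissible volume V_lim = h_lim·A = 5.365e-06 · 7.815e-04 = 4.193e-09 m³.
So the life L = V_lim·H/(K·W) = 4.193e-09 · 3.939e+08 / (1.234e-05 · 18.90) = 7081 m.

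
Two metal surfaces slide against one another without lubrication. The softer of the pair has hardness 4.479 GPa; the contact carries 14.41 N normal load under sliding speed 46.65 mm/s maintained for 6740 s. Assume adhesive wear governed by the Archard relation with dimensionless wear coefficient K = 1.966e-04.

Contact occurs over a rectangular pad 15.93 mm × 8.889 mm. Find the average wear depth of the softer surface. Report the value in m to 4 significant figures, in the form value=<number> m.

Intermediates are printed rounded — each operation keeps exact precision, and one final rounding: 4 significant digits.
Sliding speed v = 46.65 mm/s = 0.04665 m/s. Total distance L = v·t = 0.04665 m/s × 6740 s = 314.4 m.
Hardness H = 4.479 GPa = 4.479e+09 Pa.
Pad sides 15.93 mm × 8.889 mm = 0.01593 m × 0.008889 m. Contact area A = 0.01593 m × 0.008889 m = 1.416e-04 m².
Restated in SI base units: W = 14.41 N, H = 4.479e+09 Pa, K = 1.966e-04.
The Archard volume V = K·W·L/H = 1.966e-04 · 14.41 · 314.4 / 4.479e+09 = 1.989e-10 m³.
Depth of wear h = V/A = 1.989e-10 / 1.416e-04 = 1.404e-06 m.

value=1.404e-06 m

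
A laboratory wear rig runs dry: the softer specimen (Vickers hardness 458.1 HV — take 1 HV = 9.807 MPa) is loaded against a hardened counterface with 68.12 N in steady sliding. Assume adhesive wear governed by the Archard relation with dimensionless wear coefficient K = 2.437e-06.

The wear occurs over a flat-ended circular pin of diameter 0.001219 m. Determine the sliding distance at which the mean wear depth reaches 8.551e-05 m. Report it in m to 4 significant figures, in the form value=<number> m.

value=2701 m

The intermediates are displayed rounded — each operation runs at full precision; one final rounding: 4 significant figures.
Hardness H = 458.1 HV × 9.807 MPa/HV = 4493 MPa = 4.493e+09 Pa.
Contact area A = π·d²/4 = π·(0.001219 m)²/4 = 1.167e-06 m².
Restated in SI base units: W = 68.12 N, H = 4.493e+09 Pa, K = 2.437e-06.
Volume at the limit: V_lim = h_lim·A = 8.551e-05 · 1.167e-06 = 9.980e-11 m³.
Life L = V_lim·H/(K·W) = 9.980e-11 · 4.493e+09 / (2.437e-06 · 68.12) = 2701 m.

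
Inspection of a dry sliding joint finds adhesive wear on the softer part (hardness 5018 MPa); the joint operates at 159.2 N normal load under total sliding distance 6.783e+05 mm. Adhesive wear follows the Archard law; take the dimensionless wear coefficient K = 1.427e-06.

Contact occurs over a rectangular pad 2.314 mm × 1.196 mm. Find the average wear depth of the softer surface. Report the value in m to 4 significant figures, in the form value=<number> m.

Printed values are rounded. Every step maintains full float precision, and rounded just once, at 4 significant digits.
Convert: Path length L = 6.783e+05 mm = 678.3 m.
Convert: Hardness H = 5018 MPa = 5.018e+09 Pa.
Convert: Pad sides 2.314 mm × 1.196 mm = 0.002314 m × 0.001196 m. Contact area A = 0.002314 m × 0.001196 m = 2.768e-06 m².
SI base units throughout: W = 159.2 N, H = 5.018e+09 Pa, K = 1.427e-06.
Wear volume V = K·W·L/H = 1.427e-06 · 159.2 · 678.3 / 5.018e+09 = 3.071e-11 m³.
Wear depth h = V/A = 3.071e-11 / 2.768e-06 = 1.110e-05 m.

value=1.110e-05 m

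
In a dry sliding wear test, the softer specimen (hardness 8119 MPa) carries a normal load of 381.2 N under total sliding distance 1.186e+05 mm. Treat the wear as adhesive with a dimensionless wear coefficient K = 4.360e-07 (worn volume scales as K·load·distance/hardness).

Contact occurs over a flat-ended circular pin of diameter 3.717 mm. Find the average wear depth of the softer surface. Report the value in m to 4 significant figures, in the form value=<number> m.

All arithmetic carries full float precision. Intermediate values are displayed rounded; a lone final rounding to four significant digits.
Total distance L = 1.186e+05 mm = 118.6 m.
Hardness H = 8119 MPa = 8.119e+09 Pa.
Pin diameter d = 3.717 mm = 0.003717 m. Contact area A = π·d²/4 = π·(0.003717 m)²/4 = 1.085e-05 m².
In SI base units, W = 381.2 N, H = 8.119e+09 Pa, K = 4.360e-07.
Apply Archard: V = K·W·L/H = 4.360e-07 · 381.2 · 118.6 / 8.119e+09 = 2.428e-12 m³.
Mean depth h = V/A = 2.428e-12 / 1.085e-05 = 2.237e-07 m.

value=2.237e-07 m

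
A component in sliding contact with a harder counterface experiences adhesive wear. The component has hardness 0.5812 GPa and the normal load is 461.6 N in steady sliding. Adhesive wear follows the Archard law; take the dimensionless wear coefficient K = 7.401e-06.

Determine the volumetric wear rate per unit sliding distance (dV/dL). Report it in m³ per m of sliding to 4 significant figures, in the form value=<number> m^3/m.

Each operation maintains full float precision, and intermediates are printed rounded. Rounded just once: 4 significant digits.
Convert: Hardness H = 0.5812 GPa = 5.812e+08 Pa.
As SI base values: W = 461.6 N, H = 5.812e+08 Pa, K = 7.401e-06.
Rate of wear dV/dL = K·W/H, per unit distance: 7.401e-06 · 461.6 / 5.812e+08 = 5.878e-12 m³/m.

value=5.878e-12 m^3/m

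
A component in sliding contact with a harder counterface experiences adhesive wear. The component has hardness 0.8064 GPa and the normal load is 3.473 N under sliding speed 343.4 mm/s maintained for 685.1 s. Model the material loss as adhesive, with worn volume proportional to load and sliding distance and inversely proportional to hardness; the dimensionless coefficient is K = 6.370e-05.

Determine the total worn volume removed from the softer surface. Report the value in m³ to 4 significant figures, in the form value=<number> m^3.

value=6.454e-11 m^3

Quoted intermediates are rounded; the computation keeps full float precision — one final rounding, at four significant figures.
Sliding speed v = 343.4 mm/s = 0.3434 m/s. The distance L = v·t = 0.3434 m/s × 685.1 s = 235.3 m.
Hardness H = 0.8064 GPa = 8.064e+08 Pa.
SI base units throughout: W = 3.473 N, H = 8.064e+08 Pa, K = 6.370e-05.
Volume removed: V = K·W·L/H = 6.370e-05 · 3.473 · 235.3 / 8.064e+08 = 6.454e-11 m³.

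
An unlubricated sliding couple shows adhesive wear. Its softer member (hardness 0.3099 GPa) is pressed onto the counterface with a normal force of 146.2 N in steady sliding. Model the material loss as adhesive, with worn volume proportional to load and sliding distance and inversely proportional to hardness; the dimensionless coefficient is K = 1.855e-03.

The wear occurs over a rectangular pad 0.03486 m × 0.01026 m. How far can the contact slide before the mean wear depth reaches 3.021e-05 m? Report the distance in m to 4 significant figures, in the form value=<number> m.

The computation holds exact precision, and intermediates appear rounded — rounded just once, at four significant digits.
Hardness H = 0.3099 GPa = 3.099e+08 Pa.
Contact area A = 0.03486 m × 0.01026 m = 3.577e-04 m².
SI base units throughout: W = 146.2 N, H = 3.099e+08 Pa, K = 1.855e-03.
Allowed volume V_lim = h_lim·A = 3.021e-05 · 3.577e-04 = 1.081e-08 m³.
So the life L = V_lim·H/(K·W) = 1.081e-08 · 3.099e+08 / (1.855e-03 · 146.2) = 12.35 m.

value=12.35 m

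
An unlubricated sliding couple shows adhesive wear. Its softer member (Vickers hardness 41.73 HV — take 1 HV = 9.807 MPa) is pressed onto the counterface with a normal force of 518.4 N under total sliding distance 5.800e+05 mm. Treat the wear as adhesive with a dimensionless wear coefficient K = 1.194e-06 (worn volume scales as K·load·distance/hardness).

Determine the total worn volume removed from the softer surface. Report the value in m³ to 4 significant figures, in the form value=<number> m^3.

The intermediates are displayed rounded — each operation carries full precision; rounded once at the end, at four significant figures.
Convert: Distance covered L = 5.800e+05 mm = 580.0 m.
Convert: Hardness H = 41.73 HV × 9.807 MPa/HV = 409.2 MPa = 4.092e+08 Pa.
Working in SI base units: W = 518.4 N, H = 4.092e+08 Pa, K = 1.194e-06.
Apply Archard: V = K·W·L/H = 1.194e-06 · 518.4 · 580.0 / 4.092e+08 = 8.772e-10 m³.

value=8.772e-10 m^3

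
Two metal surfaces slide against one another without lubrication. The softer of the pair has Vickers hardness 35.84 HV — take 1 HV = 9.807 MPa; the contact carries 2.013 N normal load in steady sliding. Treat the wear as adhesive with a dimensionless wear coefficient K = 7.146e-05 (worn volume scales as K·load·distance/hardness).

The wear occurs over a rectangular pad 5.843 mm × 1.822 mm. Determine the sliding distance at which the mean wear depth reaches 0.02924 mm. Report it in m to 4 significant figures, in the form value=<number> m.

value=760.6 m

Intermediate values appear rounded, and all arithmetic holds exact precision, and one last rounding, at 4 significant digits.
Convert: Hardness H = 35.84 HV × 9.807 MPa/HV = 351.5 MPa = 3.515e+08 Pa.
Convert: Pad sides 5.843 mm × 1.822 mm = 0.005843 m × 0.001822 m. Contact area A = 0.005843 m × 0.001822 m = 1.065e-05 m².
Convert: Depth limit h_lim = 0.02924 mm = 2.924e-05 m.
As SI base values: W = 2.013 N, H = 3.515e+08 Pa, K = 7.146e-05.
Volume at the limit: V_lim = h_lim·A = 2.924e-05 · 1.065e-05 = 3.113e-10 m³.
So the life L = V_lim·H/(K·W) = 3.113e-10 · 3.515e+08 / (7.146e-05 · 2.013) = 760.6 m.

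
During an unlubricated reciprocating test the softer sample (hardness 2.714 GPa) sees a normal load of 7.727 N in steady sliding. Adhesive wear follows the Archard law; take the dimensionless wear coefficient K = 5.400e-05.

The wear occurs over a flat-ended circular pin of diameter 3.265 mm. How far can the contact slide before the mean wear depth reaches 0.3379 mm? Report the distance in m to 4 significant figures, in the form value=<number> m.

Intermediate values appear rounded — every step carries full precision, and a lone final rounding, at 4 significant digits.
Convert: Hardness H = 2.714 GPa = 2.714e+09 Pa.
Convert: Pin diameter d = 3.265 mm = 0.003265 m. Contact area A = π·d²/4 = π·(0.003265 m)²/4 = 8.373e-06 m².
Convert: Depth limit h_lim = 0.3379 mm = 3.379e-04 m.
SI base units throughout: W = 7.727 N, H = 2.714e+09 Pa, K = 5.400e-05.
Volume at the limit: V_lim = h_lim·A = 3.379e-04 · 8.373e-06 = 2.829e-09 m³.
Inverting, life L = V_lim·H/(K·W) = 2.829e-09 · 2.714e+09 / (5.400e-05 · 7.727) = 1.840e+04 m.

value=1.840e+04 m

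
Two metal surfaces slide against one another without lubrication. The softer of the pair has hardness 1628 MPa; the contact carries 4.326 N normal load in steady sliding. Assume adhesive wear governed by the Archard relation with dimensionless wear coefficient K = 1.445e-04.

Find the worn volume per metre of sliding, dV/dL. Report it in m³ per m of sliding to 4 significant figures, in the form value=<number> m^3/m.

value=3.840e-13 m^3/m

Each operation runs at exact precision; the intermediates are shown rounded, and a single final rounding to four significant figures.
Convert: Hardness H = 1628 MPa = 1.628e+09 Pa.
SI base units throughout: W = 4.326 N, H = 1.628e+09 Pa, K = 1.445e-04.
The wear rate dV/dL = K·W/H — distance-free: 1.445e-04 · 4.326 / 1.628e+09 = 3.840e-13 m³/m.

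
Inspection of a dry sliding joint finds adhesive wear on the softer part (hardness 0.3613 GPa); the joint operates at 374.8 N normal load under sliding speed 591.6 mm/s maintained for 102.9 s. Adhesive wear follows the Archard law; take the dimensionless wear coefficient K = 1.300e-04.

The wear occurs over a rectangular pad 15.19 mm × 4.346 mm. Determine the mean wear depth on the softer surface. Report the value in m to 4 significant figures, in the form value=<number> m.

value=1.244e-04 m

The computation runs at full float precision — intermediate values are printed rounded; one final rounding: 4 significant figures.
Sliding speed v = 591.6 mm/s = 0.5916 m/s. Sliding distance L = v·t = 0.5916 m/s × 102.9 s = 60.88 m.
Hardness H = 0.3613 GPa = 3.613e+08 Pa.
Pad sides 15.19 mm × 4.346 mm = 0.01519 m × 0.004346 m. Contact area A = 0.01519 m × 0.004346 m = 6.602e-05 m².
Restated in SI base units: W = 374.8 N, H = 3.613e+08 Pa, K = 1.300e-04.
Worn volume V = K·W·L/H = 1.300e-04 · 374.8 · 60.88 / 3.613e+08 = 8.210e-09 m³.
Depth h = V/A = 8.210e-09 / 6.602e-05 = 1.244e-04 m.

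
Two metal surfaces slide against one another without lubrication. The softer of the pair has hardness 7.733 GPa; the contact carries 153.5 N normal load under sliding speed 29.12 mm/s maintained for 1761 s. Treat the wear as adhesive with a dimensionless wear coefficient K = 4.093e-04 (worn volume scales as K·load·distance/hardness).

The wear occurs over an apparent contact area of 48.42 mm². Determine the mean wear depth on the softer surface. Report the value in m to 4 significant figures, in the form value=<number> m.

Each operation keeps full precision — the intermediates are printed rounded — a lone final rounding, at 4 significant digits.
Sliding speed v = 29.12 mm/s = 0.02912 m/s. The distance L = v·t = 0.02912 m/s × 1761 s = 51.28 m.
Hardness H = 7.733 GPa = 7.733e+09 Pa.
Contact area A = 48.42 mm² = 4.842e-05 m².
In SI base units, W = 153.5 N, H = 7.733e+09 Pa, K = 4.093e-04.
Wear volume V = K·W·L/H = 4.093e-04 · 153.5 · 51.28 / 7.733e+09 = 4.166e-10 m³.
Wear depth h = V/A = 4.166e-10 / 4.842e-05 = 8.605e-06 m.

value=8.605e-06 m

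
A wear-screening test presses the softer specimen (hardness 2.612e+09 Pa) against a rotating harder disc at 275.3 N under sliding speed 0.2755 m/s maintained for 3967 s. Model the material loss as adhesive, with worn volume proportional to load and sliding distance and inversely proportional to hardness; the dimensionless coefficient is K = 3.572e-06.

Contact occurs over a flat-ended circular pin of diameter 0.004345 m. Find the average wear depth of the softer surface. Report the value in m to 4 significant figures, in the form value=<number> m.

value=2.775e-05 m

Intermediate values are shown rounded. Each operation holds full float precision; a lone final rounding: 4 significant digits.
Convert: Sliding distance L = v·t = 0.2755 m/s × 3967 s = 1093 m.
Convert: Contact area A = π·d²/4 = π·(0.004345 m)²/4 = 1.483e-05 m².
SI base units throughout: W = 275.3 N, H = 2.612e+09 Pa, K = 3.572e-06.
By Archard's law, V = K·W·L/H = 3.572e-06 · 275.3 · 1093 / 2.612e+09 = 4.115e-10 m³.
Mean depth h = V/A = 4.115e-10 / 1.483e-05 = 2.775e-05 m.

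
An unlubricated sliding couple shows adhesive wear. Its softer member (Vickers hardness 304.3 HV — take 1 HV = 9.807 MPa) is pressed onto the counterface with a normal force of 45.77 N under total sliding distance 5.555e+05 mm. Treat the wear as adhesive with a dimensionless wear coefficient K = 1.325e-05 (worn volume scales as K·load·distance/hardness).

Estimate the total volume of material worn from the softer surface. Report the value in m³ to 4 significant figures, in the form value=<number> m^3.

The intermediates are shown rounded, and the computation runs at full float precision; rounded once at the end: 4 significant figures.
Convert: Total distance L = 5.555e+05 mm = 555.5 m.
Convert: Hardness H = 304.3 HV × 9.807 MPa/HV = 2984 MPa = 2.984e+09 Pa.
Restated in SI base units: W = 45.77 N, H = 2.984e+09 Pa, K = 1.325e-05.
Apply Archard: V = K·W·L/H = 1.325e-05 · 45.77 · 555.5 / 2.984e+09 = 1.129e-10 m³.

value=1.129e-10 m^3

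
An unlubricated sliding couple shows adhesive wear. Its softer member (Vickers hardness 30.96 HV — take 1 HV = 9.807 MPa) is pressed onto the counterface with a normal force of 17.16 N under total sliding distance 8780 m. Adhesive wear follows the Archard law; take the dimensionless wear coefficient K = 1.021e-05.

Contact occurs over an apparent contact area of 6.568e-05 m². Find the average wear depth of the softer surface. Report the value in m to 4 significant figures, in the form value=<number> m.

value=7.714e-05 m

All arithmetic keeps exact precision; intermediates are displayed rounded. Rounded just once: 4 significant figures.
Hardness H = 30.96 HV × 9.807 MPa/HV = 303.6 MPa = 3.036e+08 Pa.
In SI base units: W = 17.16 N, H = 3.036e+08 Pa, K = 1.021e-05.
Wear volume V = K·W·L/H = 1.021e-05 · 17.16 · 8780 / 3.036e+08 = 5.066e-09 m³.
Mean wear depth h = V/A = 5.066e-09 / 6.568e-05 = 7.714e-05 m.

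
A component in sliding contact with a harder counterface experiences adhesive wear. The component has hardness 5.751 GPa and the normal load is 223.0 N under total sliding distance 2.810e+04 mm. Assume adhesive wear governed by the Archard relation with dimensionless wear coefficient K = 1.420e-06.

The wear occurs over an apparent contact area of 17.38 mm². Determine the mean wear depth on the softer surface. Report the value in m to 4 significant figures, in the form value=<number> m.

The computation holds full precision. Intermediate values are displayed rounded; rounded once at the end, at 4 significant digits.
Total distance L = 2.810e+04 mm = 28.10 m.
Hardness H = 5.751 GPa = 5.751e+09 Pa.
Contact area A = 17.38 mm² = 1.738e-05 m².
Collected in SI base units: W = 223.0 N, H = 5.751e+09 Pa, K = 1.420e-06.
Archard volume V = K·W·L/H = 1.420e-06 · 223.0 · 28.10 / 5.751e+09 = 1.547e-12 m³.
Depth h = V/A = 1.547e-12 / 1.738e-05 = 8.902e-08 m.

value=8.902e-08 m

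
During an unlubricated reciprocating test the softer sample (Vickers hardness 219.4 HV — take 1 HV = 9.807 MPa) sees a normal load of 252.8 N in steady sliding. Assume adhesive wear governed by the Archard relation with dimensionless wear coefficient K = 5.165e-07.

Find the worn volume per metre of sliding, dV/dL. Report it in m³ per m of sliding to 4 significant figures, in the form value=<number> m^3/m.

value=6.068e-14 m^3/m

Each operation maintains full precision — intermediate values appear rounded; one last rounding: 4 significant figures.
Hardness H = 219.4 HV × 9.807 MPa/HV = 2152 MPa = 2.152e+09 Pa.
In SI base units, W = 252.8 N, H = 2.152e+09 Pa, K = 5.165e-07.
Rate of wear dV/dL = K·W/H — distance-free: 5.165e-07 · 252.8 / 2.152e+09 = 6.068e-14 m³/m.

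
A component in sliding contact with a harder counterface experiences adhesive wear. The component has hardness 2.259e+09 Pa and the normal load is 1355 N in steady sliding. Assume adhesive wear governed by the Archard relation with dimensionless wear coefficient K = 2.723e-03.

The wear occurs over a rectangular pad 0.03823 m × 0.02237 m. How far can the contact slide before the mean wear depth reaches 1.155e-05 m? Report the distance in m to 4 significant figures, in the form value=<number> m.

The computation holds exact precision, and intermediate values appear rounded. Rounded once at the end, at 4 significant figures.
Contact area A = 0.03823 m × 0.02237 m = 8.552e-04 m².
Restated in SI base units: W = 1355 N, H = 2.259e+09 Pa, K = 2.723e-03.
Wearable volume V_lim = h_lim·A = 1.155e-05 · 8.552e-04 = 9.878e-09 m³.
Thus life L = V_lim·H/(K·W) = 9.878e-09 · 2.259e+09 / (2.723e-03 · 1355) = 6.048 m.

value=6.048 m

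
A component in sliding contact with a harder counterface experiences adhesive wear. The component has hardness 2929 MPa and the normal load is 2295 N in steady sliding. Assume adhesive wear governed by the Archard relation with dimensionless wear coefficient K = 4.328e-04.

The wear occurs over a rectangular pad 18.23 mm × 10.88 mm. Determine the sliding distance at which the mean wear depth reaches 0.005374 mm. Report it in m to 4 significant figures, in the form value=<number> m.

All arithmetic runs at full precision — intermediate values are displayed rounded. Rounded just once, at 4 significant digits.
Hardness H = 2929 MPa = 2.929e+09 Pa.
Pad sides 18.23 mm × 10.88 mm = 0.01823 m × 0.01088 m. Contact area A = 0.01823 m × 0.01088 m = 1.983e-04 m².
Depth limit h_lim = 0.005374 mm = 5.374e-06 m.
SI base units throughout: W = 2295 N, H = 2.929e+09 Pa, K = 4.328e-04.
Permissible volume V_lim = h_lim·A = 5.374e-06 · 1.983e-04 = 1.066e-09 m³.
Inverting, life L = V_lim·H/(K·W) = 1.066e-09 · 2.929e+09 / (4.328e-04 · 2295) = 3.143 m.

value=3.143 m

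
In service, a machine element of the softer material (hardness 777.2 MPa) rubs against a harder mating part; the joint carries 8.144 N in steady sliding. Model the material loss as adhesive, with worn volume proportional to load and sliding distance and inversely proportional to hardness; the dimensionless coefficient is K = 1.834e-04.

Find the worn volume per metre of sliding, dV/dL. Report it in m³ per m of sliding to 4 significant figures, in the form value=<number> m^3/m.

value=1.922e-12 m^3/m

Intermediate values appear rounded; every step keeps full precision; one final rounding, at four significant digits.
Hardness H = 777.2 MPa = 7.772e+08 Pa.
Collected in SI base units: W = 8.144 N, H = 7.772e+08 Pa, K = 1.834e-04.
The wear rate dV/dL = K·W/H — distance-free: 1.834e-04 · 8.144 / 7.772e+08 = 1.922e-12 m³/m.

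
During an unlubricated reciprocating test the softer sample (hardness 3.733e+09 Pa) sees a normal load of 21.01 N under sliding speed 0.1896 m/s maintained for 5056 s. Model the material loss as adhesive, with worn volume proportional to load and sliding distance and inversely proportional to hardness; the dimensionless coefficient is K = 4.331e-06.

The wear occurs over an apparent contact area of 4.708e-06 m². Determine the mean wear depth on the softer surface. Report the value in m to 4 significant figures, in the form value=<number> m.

The intermediates are displayed rounded, and the algebra maintains full float precision; rounded just once, at four significant figures.
Distance L = v·t = 0.1896 m/s × 5056 s = 958.6 m.
In SI base units: W = 21.01 N, H = 3.733e+09 Pa, K = 4.331e-06.
Archard volume V = K·W·L/H = 4.331e-06 · 21.01 · 958.6 / 3.733e+09 = 2.337e-11 m³.
Average depth h = V/A = 2.337e-11 / 4.708e-06 = 4.963e-06 m.

value=4.963e-06 m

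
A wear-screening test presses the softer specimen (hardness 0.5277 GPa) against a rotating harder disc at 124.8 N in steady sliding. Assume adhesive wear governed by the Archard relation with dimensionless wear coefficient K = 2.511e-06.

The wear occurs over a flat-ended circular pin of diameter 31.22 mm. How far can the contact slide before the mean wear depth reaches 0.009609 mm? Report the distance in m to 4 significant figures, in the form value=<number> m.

The intermediates are printed rounded. Every step carries full float precision — rounded just once to 4 significant figures.
Hardness H = 0.5277 GPa = 5.277e+08 Pa.
Pin diameter d = 31.22 mm = 0.03122 m. Contact area A = π·d²/4 = π·(0.03122 m)²/4 = 7.655e-04 m².
Depth limit h_lim = 0.009609 mm = 9.609e-06 m.
In SI base units: W = 124.8 N, H = 5.277e+08 Pa, K = 2.511e-06.
Limit volume V_lim = h_lim·A = 9.609e-06 · 7.655e-04 = 7.356e-09 m³.
Thus life L = V_lim·H/(K·W) = 7.356e-09 · 5.277e+08 / (2.511e-06 · 124.8) = 1.239e+04 m.

value=1.239e+04 m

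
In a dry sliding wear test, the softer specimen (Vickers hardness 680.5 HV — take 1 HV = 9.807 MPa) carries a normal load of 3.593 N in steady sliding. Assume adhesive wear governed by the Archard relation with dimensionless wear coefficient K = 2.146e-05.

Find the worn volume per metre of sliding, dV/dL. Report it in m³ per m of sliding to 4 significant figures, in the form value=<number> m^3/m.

Every step holds full precision — the intermediates are displayed rounded; one last rounding to four significant figures.
Hardness H = 680.5 HV × 9.807 MPa/HV = 6674 MPa = 6.674e+09 Pa.
As SI base values: W = 3.593 N, H = 6.674e+09 Pa, K = 2.146e-05.
Volumetric rate dV/dL = K·W/H — distance-free: 2.146e-05 · 3.593 / 6.674e+09 = 1.155e-14 m³/m.

value=1.155e-14 m^3/m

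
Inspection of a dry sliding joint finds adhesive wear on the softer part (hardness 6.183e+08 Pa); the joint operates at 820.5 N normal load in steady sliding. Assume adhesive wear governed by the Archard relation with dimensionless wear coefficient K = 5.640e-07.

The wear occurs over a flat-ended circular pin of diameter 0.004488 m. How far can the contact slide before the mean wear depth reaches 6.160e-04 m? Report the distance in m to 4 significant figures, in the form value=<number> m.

Quoted intermediates are rounded, and each operation holds full precision; a lone final rounding, at 4 significant figures.
Contact area A = π·d²/4 = π·(0.004488 m)²/4 = 1.582e-05 m².
In SI base units: W = 820.5 N, H = 6.183e+08 Pa, K = 5.640e-07.
Permissible volume V_lim = h_lim·A = 6.160e-04 · 1.582e-05 = 9.745e-09 m³.
So the life L = V_lim·H/(K·W) = 9.745e-09 · 6.183e+08 / (5.640e-07 · 820.5) = 1.302e+04 m.

value=1.302e+04 m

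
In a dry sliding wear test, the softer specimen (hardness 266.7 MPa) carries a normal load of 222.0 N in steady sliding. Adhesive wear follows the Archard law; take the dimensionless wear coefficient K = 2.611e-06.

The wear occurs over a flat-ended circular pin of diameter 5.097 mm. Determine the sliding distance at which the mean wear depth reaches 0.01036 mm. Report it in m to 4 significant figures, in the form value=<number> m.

value=97.26 m

The computation keeps full precision. Quoted intermediates are rounded. Rounded once at the end to 4 significant digits.
Convert: Hardness H = 266.7 MPa = 2.667e+08 Pa.
Convert: Pin diameter d = 5.097 mm = 0.005097 m. Contact area A = π·d²/4 = π·(0.005097 m)²/4 = 2.040e-05 m².
Convert: Depth limit h_lim = 0.01036 mm = 1.036e-05 m.
SI base units throughout: W = 222.0 N, H = 2.667e+08 Pa, K = 2.611e-06.
Permissible volume V_lim = h_lim·A = 1.036e-05 · 2.040e-05 = 2.114e-10 m³.
Sliding life L = V_lim·H/(K·W) = 2.114e-10 · 2.667e+08 / (2.611e-06 · 222.0) = 97.26 m.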